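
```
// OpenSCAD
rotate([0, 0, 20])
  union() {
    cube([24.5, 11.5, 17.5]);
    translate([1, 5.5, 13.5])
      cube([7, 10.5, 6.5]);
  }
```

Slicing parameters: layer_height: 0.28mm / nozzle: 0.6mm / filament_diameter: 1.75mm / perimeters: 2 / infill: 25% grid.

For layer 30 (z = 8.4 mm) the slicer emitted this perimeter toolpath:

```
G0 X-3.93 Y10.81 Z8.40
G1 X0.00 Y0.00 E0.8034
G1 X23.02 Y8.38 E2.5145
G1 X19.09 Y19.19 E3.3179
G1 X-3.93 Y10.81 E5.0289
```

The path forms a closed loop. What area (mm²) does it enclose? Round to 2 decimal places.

Apply the shoelace formula to the sequence of (X, Y) vertices; enclosed area = 281.78 mm².

281.78 mm²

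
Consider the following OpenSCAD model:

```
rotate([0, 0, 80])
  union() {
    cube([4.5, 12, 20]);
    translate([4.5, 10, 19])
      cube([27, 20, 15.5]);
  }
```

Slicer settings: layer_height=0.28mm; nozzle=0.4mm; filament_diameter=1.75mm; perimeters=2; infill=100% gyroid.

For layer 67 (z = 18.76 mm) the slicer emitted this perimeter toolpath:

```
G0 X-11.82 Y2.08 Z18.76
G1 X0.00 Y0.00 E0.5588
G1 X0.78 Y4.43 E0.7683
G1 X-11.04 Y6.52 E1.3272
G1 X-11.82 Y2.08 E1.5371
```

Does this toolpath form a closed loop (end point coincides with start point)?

Start point (G0): (-11.82, 2.08). End point (last G1): the path returns to the start — closed.

yes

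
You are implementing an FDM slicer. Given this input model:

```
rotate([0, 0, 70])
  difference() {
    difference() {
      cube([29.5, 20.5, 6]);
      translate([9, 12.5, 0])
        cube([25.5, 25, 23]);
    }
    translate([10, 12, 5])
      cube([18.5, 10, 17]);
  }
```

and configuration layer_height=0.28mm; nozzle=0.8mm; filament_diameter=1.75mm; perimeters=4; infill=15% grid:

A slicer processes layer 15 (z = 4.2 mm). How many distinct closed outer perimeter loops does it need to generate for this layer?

At z = 4.2 mm: the cube is present — its section is the full 29.5×20.5 rectangle; the 25.5×25 cube at (9, 12.5) contributes its full rectangle; After the difference (first − rest): starting from the 29.5×20.5 cube, the 25.5×25 cube at (9, 12.5) partially overlaps it — only the 164.00 mm² overlap (of its 637.50 mm²) is removed, clipping the outline — 1 connected region; the cube at (10, 12) is absent (z outside [5, 22]); Taking the first minus the rest: none of the subtracted shapes is present at this height, so the result so far is unchanged — 1 connected region; (rotated 70° about Z; rotation is an isometry so areas/perimeters/island counts are preserved). The result has 1 disconnected region.

1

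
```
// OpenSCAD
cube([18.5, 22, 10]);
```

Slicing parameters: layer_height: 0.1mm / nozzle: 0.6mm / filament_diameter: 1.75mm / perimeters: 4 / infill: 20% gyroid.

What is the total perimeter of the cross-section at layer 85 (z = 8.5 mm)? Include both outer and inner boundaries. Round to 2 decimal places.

At z = 8.5 mm: the cube is present — its section is the full 18.5×22 rectangle (perimeter 81.00 mm). Overall, the cross-section is a single solid region. Total boundary length (outer) = 81.00 mm.

81.00 mm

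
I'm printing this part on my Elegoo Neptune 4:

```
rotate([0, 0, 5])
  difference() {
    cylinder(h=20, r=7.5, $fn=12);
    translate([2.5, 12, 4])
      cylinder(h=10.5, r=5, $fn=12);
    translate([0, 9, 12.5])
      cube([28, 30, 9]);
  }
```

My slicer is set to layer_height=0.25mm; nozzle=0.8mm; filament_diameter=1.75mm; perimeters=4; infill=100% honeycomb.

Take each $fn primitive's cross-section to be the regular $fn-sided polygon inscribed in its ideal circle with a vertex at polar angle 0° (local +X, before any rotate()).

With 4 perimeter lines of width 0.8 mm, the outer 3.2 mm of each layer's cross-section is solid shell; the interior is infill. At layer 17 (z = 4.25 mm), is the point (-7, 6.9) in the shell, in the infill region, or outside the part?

outside

At z = 4.25 mm: the r=7.5 cylinder gives a regular 12-gon of circumradius 7.5 (constant along its height); the r=5 cylinder at (2.5, 12) contributes a regular 12-gon of circumradius 5; the cube at (0, 9) is not intersected at this z (z outside [12.5, 21.5]); After the difference (first − rest): starting from the r=7.5 cylinder, the r=5 cylinder at (2.5, 12) misses the remaining region (no effect) — 1 connected region; (rotated 5° about Z; rotation is an isometry so areas/perimeters/island counts are preserved). Overall, the cross-section is a single solid region. Undo the 5° rotation: the query point maps to (-6.372, 7.484) in the un-rotated model frame. The nearest boundary edge runs (-6.50, 3.75)→(-3.75, 6.50); distance from the point to it = 2.55 mm. The point is not inside any of the regions above, so it lies outside the cross-section (2.55 mm from the nearest boundary).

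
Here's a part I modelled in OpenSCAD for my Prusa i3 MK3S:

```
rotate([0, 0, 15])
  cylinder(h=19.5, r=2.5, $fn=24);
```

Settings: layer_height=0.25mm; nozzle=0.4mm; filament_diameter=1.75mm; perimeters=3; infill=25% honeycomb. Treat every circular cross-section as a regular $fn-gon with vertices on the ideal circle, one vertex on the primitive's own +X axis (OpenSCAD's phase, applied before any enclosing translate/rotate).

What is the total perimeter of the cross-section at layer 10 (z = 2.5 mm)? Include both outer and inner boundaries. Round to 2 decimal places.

15.66 mm

At z = 2.5 mm: the r=2.5 cylinder contributes a regular 24-gon of circumradius 2.5 (perimeter = 2·24·2.500·sin(180°/24) = 15.66 mm); (whole slice rotated 15° about Z — lengths, areas and connectivity unchanged). Overall, the cross-section is a single solid region. Total boundary length (outer) = 15.66 mm.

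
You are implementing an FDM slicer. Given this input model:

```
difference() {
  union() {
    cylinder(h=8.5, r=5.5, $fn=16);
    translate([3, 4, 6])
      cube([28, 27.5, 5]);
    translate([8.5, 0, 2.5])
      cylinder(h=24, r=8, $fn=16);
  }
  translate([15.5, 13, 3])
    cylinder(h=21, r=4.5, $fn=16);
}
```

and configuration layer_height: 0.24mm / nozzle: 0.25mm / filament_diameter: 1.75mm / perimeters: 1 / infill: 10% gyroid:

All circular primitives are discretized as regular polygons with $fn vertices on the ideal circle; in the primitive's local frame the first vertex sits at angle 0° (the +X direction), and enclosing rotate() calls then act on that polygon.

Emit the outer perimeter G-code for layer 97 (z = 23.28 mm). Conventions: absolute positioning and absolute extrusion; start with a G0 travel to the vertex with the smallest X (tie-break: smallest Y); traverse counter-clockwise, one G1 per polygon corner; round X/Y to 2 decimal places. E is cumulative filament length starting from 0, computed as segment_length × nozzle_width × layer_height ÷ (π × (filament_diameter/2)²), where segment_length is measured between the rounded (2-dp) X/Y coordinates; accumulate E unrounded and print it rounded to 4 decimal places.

At z = 23.28 mm: the cylinder is not intersected at this z (z outside [0, 8.5]); the cube at (3, 4) does not reach this height (z outside [6, 11]); the r=8 cylinder at (8.5, 0) contributes a regular 16-gon of circumradius 8; Merging all regions: only the r=8 cylinder at (8.5, 0) is present, so the union is just that shape — 1 connected region; the r=4.5 cylinder at (15.5, 13) contributes a regular 16-gon of circumradius 4.5; Subtracting the remaining from the first: starting from that combined region, the r=4.5 cylinder at (15.5, 13) misses the remaining region (no effect) — 1 connected region. The outline is a single polygon with 16 vertices. Extrusion per mm of travel: 0.25 × 0.24 / (π × 0.875²) = 0.024945. Accumulating E over each segment gives final E = 1.2459.

G0 X0.50 Y0.00 Z23.28
G1 X1.11 Y-3.06 E0.0778
G1 X2.84 Y-5.66 E0.1557
G1 X5.44 Y-7.39 E0.2336
G1 X8.50 Y-8.00 E0.3115
G1 X11.56 Y-7.39 E0.3893
G1 X14.16 Y-5.66 E0.4672
G1 X15.89 Y-3.06 E0.5451
G1 X16.50 Y0.00 E0.6229
G1 X15.89 Y3.06 E0.7008
G1 X14.16 Y5.66 E0.7787
G1 X11.56 Y7.39 E0.8566
G1 X8.50 Y8.00 E0.9344
G1 X5.44 Y7.39 E1.0123
G1 X2.84 Y5.66 E1.0902
G1 X1.11 Y3.06 E1.1681
G1 X0.50 Y0.00 E1.2459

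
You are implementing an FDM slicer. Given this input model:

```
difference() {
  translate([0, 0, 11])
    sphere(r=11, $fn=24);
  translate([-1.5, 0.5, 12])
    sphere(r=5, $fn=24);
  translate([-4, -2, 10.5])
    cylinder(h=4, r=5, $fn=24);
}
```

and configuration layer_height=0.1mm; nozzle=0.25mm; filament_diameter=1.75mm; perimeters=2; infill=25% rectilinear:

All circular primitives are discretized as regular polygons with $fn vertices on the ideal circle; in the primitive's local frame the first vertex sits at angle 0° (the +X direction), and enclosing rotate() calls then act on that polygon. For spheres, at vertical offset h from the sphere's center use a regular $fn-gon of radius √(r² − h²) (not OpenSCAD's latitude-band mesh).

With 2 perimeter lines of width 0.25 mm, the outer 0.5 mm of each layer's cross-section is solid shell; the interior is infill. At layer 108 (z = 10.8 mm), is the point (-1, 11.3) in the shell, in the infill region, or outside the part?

outside

At z = 10.8 mm: the r=11 sphere slices to a regular 24-gon of circumradius 10.998 (√(r²−h²) with h=0.2 from center); the r=5 sphere at (-1.5, 0.5) contributes a regular 24-gon of circumradius √(5²−1.2²) = 4.854; the cylinder at (-4, -2): section is a regular 24-gon, circumradius r=5; After the difference (first − rest): starting from the r=11 sphere, the r=5 sphere at (-1.5, 0.5) lies wholly inside it (removes its full 73.17 mm² and its 30.41 mm outline becomes a hole wall); the r=5 cylinder at (-4, -2) partially overlaps it — only the 36.14 mm² overlap (of its 77.65 mm²) is removed, clipping the outline — 1 connected region with 1 hole. Overall, the cross-section is one region with 1 hole. The nearest boundary edge runs (-2.85, 10.62)→(0.00, 11.00); distance from the point to it = 0.43 mm. The point is not inside any of the regions above, so it lies outside the cross-section (0.43 mm from the nearest boundary).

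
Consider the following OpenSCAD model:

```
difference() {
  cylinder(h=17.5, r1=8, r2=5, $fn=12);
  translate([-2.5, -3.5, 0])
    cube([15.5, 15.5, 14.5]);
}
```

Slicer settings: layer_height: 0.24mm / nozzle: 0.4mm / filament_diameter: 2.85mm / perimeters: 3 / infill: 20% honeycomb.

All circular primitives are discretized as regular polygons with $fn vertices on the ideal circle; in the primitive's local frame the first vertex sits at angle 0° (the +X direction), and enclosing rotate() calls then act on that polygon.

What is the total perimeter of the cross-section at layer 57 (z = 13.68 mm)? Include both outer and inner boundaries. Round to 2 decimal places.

At z = 13.68 mm: the cone contributes a regular 12-gon of circumradius 5.655 (interpolated between r1=8 and r2=5 at t=0.782) (perimeter = 2·12·5.655·sin(180°/12) = 35.13 mm); the cube at (-2.5, -3.5) is present — its section is the full 15.5×15.5 rectangle (perimeter 62.00 mm); Taking the first minus the rest: starting from the cone, the 15.5×15.5 cube at (-2.5, -3.5) partially overlaps it — only the 64.02 mm² overlap (of its 240.25 mm²) is removed, clipping the outline — boundary = 35.09 mm. Overall, the cross-section is a single solid region. Total boundary length (outer) = 35.09 mm.

35.09 mm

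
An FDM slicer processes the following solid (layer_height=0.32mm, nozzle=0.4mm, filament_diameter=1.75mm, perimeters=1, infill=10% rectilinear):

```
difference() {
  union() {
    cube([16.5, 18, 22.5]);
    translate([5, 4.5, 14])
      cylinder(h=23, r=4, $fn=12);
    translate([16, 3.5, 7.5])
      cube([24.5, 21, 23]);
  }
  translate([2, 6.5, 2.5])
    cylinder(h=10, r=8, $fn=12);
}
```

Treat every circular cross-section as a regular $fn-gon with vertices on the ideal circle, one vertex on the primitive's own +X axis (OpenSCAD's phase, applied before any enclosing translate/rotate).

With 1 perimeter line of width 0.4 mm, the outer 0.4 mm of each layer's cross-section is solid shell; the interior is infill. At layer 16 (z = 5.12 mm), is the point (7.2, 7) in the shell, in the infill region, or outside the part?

outside

At z = 5.12 mm: the cube is present — its section is the full 16.5×18 rectangle; the cylinder at (5, 4.5) is not intersected at this z (z outside [14, 37]); the cube at (16, 3.5) is absent (z outside [7.5, 30.5]); Taking the union: only the 16.5×18 cube is present, so the union is just that shape — 1 connected region; the cylinder at (2, 6.5): section is a regular 12-gon, circumradius r=8; Taking the first minus the rest: starting from the result so far, the r=8 cylinder at (2, 6.5) partially overlaps it — only the 120.52 mm² overlap (of its 192.00 mm²) is removed, clipping the outline — 1 connected region. Overall, the cross-section is a single solid region. The nearest boundary edge runs (10.00, 6.50)→(8.93, 10.50); distance from the point to it = 2.58 mm. The point is not inside any of the regions above, so it lies outside the cross-section (2.58 mm from the nearest boundary).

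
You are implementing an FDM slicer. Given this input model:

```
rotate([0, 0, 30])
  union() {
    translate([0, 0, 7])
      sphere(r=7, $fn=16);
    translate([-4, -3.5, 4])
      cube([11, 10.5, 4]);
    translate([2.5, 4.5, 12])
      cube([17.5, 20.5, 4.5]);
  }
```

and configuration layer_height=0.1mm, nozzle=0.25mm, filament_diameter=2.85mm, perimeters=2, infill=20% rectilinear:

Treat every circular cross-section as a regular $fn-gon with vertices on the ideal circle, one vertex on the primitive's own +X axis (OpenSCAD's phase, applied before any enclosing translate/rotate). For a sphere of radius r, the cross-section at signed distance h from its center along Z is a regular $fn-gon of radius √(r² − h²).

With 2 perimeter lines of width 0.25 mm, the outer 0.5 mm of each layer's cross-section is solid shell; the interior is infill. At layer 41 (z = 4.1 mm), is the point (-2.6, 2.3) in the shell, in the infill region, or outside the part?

At z = 4.1 mm: the sphere: section is a regular 16-gon, circumradius = √(r²−h²) = √(7²−2.9²) = 6.371; the cube at (-4, -3.5) (footprint 11×10.5) is included at this height; the cube at (2.5, 4.5) is absent (z outside [12, 16.5]); Merging all regions: the regions partially overlap (shared area 89.20 mm²), so overlapping operands fuse into one piece — 1 connected region; (whole slice rotated 30° about Z — lengths, areas and connectivity unchanged). Overall, the cross-section is a single solid region. Undo the 30° rotation: the query point maps to (-1.102, 3.292) in the un-rotated model frame. The nearest boundary edge runs (-4.50, 4.50)→(-4.00, 4.84); distance from the point to it = 3.29 mm. The point is inside the cross-section and 3.29 mm from the nearest boundary — more than the 0.5 mm shell width (2 × 0.25), so it's in the infill interior.

infill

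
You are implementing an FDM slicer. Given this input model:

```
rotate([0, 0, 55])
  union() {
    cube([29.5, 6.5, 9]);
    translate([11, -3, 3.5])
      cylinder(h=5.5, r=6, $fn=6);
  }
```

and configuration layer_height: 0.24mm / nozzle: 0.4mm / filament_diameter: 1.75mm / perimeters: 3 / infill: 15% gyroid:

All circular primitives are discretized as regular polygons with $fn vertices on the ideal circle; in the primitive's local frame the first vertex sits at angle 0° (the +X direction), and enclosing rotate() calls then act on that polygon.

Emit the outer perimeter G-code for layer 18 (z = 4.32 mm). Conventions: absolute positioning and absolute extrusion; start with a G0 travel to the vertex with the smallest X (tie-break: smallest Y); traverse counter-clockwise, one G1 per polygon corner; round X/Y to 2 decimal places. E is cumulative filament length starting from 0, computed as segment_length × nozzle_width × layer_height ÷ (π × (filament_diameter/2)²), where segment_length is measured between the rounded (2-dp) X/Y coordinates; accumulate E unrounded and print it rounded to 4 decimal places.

G0 X-5.32 Y3.73 Z4.32
G1 X0.00 Y0.00 E0.2593
G1 X3.86 Y5.51 E0.5278
G1 X5.33 Y2.38 E0.6658
G1 X11.30 Y1.85 E0.9051
G1 X14.74 Y6.77 E1.1447
G1 X12.21 Y12.20 E1.3838
G1 X8.76 Y12.51 E1.5220
G1 X16.92 Y24.16 E2.0897
G1 X11.60 Y27.89 E2.3490
G1 X-5.32 Y3.73 E3.5263

At z = 4.32 mm: the 29.5×6.5 cube contributes its full rectangle; the cylinder at (11, -3): section is a regular 6-gon, circumradius r=6; Taking the union: the regions partially overlap (shared area 15.96 mm²), so overlapping operands fuse into one piece — 1 connected region; (whole slice rotated 55° about Z — lengths, areas and connectivity unchanged). The outline is a single polygon with 10 vertices. Extrusion per mm of travel: 0.4 × 0.24 / (π × 0.875²) = 0.039912. Accumulating E over each segment gives final E = 3.5263.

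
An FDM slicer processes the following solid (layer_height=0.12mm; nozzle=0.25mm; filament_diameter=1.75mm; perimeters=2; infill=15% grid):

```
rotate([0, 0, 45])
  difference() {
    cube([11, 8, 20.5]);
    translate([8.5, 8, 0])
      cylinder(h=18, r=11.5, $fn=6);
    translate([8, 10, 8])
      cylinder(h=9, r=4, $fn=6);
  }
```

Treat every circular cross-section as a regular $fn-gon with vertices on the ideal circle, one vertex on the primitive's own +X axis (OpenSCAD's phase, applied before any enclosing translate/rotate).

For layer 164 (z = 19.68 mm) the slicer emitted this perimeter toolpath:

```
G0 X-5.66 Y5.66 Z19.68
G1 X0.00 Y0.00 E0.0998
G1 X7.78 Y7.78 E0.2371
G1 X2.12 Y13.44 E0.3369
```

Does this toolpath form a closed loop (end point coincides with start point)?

no

Start point (G0): (-5.66, 5.66). End point (last G1): the path does not return to the start — open.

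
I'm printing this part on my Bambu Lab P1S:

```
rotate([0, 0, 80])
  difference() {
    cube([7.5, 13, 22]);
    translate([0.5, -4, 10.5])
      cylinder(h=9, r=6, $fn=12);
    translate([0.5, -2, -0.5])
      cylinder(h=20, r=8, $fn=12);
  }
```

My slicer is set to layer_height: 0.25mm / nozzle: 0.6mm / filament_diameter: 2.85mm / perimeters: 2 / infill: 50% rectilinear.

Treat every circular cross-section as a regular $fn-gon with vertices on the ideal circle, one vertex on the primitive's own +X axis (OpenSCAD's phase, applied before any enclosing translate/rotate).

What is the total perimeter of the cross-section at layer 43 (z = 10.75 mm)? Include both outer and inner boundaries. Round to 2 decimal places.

At z = 10.75 mm: the 7.5×13 cube contributes its full rectangle (perimeter 41.00 mm); the cylinder at (0.5, -4): section is a regular 12-gon, circumradius r=6 (perimeter = 2·12·6.000·sin(180°/12) = 37.27 mm); the r=8 cylinder at (0.5, -2) contributes a regular 12-gon of circumradius 8 (perimeter = 2·12·8.000·sin(180°/12) = 49.69 mm); Subtracting the remaining from the first: starting from the 7.5×13 cube, the r=6 cylinder at (0.5, -4) partially overlaps it — only the 6.48 mm² overlap (of its 108.00 mm²) is removed, clipping the outline; the r=8 cylinder at (0.5, -2) partially overlaps it — only the 28.62 mm² overlap (of its 192.00 mm²) is removed, clipping the outline — boundary = 34.98 mm; (whole slice rotated 80° about Z — lengths, areas and connectivity unchanged). Overall, the cross-section is a single solid region. Total boundary length (outer) = 34.98 mm.

34.98 mm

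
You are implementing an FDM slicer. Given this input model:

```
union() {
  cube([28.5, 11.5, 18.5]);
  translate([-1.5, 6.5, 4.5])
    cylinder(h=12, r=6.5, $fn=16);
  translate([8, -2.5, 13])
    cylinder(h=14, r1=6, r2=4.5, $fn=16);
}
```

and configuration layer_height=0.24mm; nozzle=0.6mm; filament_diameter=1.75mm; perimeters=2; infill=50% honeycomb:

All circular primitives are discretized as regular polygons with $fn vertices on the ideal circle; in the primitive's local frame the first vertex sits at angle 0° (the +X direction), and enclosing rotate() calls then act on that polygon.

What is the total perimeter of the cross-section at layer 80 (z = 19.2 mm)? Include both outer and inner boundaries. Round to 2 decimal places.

33.31 mm

At z = 19.2 mm: the cube does not reach this height (z outside [0, 18.5]); the cylinder at (-1.5, 6.5) does not reach this height (z outside [4.5, 16.5]); the cone at (8, -2.5): at t=0.443 of its height the radius interpolates to r₁+(r₂−r₁)t = 5.336, giving a regular 16-gon of that circumradius (perimeter = 2·16·5.336·sin(180°/16) = 33.31 mm); Taking the union: only the cone at (8, -2.5) is present, so the union is just that shape — boundary = 33.31 mm. Overall, the cross-section is a single solid region. Total boundary length (outer) = 33.31 mm.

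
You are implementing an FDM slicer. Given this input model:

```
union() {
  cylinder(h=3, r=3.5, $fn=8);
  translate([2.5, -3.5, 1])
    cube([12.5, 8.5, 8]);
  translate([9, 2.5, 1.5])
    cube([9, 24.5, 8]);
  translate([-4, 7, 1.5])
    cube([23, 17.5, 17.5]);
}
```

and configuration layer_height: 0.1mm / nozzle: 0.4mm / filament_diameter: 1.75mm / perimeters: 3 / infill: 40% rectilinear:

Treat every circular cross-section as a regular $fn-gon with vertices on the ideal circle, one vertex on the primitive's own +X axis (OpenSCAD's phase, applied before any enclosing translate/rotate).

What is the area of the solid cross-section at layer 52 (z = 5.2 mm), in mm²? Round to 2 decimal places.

At z = 5.2 mm: the cylinder is not intersected at this z (z outside [0, 3]); the cube at (2.5, -3.5) (footprint 12.5×8.5) is included at this height (area 106.25 mm²); the cube at (9, 2.5) (footprint 9×24.5) is included at this height (area 220.50 mm²); the cube at (-4, 7) (footprint 23×17.5) is included at this height (area 402.50 mm²); Merging all regions: the regions partially overlap — summed areas 729.25 mm² minus the doubly-counted overlap 172.50 mm² gives 556.75 mm² — area = 556.75 mm². Overall, the cross-section is a single solid region. Net area = 556.75 mm².

556.75 mm²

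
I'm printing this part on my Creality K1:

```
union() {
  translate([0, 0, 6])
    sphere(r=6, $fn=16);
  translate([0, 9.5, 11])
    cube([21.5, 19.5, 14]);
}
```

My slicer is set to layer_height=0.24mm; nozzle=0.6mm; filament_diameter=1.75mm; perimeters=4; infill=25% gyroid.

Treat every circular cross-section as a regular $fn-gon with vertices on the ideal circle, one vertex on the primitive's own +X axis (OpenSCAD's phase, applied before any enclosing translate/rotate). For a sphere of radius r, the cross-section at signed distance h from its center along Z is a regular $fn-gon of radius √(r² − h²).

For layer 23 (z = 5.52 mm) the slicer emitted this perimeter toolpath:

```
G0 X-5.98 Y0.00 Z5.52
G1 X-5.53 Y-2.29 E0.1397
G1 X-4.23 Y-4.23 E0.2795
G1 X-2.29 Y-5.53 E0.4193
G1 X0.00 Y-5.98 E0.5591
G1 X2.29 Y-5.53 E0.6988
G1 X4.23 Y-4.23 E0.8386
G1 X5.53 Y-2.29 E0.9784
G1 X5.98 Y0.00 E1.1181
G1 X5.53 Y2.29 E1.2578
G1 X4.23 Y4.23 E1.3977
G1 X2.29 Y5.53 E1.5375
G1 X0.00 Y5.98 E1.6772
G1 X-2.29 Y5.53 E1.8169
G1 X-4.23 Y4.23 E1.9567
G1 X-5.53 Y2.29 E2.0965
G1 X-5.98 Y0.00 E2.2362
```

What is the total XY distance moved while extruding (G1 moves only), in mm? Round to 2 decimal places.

37.35 mm

Sum the Euclidean lengths of each G1 segment: total = 37.35 mm.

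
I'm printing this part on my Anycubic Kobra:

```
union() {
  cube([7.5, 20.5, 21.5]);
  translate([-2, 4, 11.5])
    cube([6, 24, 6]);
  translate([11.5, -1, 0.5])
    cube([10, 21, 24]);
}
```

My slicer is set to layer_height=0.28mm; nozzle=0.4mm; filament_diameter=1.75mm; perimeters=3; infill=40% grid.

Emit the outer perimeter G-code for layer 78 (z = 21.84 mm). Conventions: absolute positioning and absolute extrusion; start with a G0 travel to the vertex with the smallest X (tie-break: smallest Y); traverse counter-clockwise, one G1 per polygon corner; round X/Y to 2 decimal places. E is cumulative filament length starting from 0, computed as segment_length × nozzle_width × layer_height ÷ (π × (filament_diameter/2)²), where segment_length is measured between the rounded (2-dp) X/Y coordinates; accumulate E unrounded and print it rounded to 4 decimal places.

G0 X11.50 Y-1.00 Z21.84
G1 X21.50 Y-1.00 E0.4656
G1 X21.50 Y20.00 E1.4435
G1 X11.50 Y20.00 E1.9091
G1 X11.50 Y-1.00 E2.8870

At z = 21.84 mm: the cube does not reach this height (z outside [0, 21.5]); the cube at (-2, 4) does not reach this height (z outside [11.5, 17.5]); the 10×21 cube at (11.5, -1) contributes its full rectangle; Taking the union: only the 10×21 cube at (11.5, -1) is present, so the union is just that shape — 1 connected region. The outline is a single polygon with 4 vertices. Extrusion per mm of travel: 0.4 × 0.28 / (π × 0.875²) = 0.046564. Accumulating E over each segment gives final E = 2.8870.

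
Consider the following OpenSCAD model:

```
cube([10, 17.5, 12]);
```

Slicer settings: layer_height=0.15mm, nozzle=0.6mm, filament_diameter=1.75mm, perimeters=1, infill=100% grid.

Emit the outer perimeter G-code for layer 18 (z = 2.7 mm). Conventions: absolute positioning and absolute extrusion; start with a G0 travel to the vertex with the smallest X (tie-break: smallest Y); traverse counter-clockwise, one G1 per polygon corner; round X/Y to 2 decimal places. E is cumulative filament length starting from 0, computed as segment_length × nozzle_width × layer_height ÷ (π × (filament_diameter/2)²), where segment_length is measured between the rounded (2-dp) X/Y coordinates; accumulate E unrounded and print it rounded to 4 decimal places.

At z = 2.7 mm: the 10×17.5 cube contributes its full rectangle. The outline is a single polygon with 4 vertices. Extrusion per mm of travel: 0.6 × 0.15 / (π × 0.875²) = 0.037418. Accumulating E over each segment gives final E = 2.0580.

G0 X0.00 Y0.00 Z2.70
G1 X10.00 Y0.00 E0.3742
G1 X10.00 Y17.50 E1.0290
G1 X0.00 Y17.50 E1.4032
G1 X0.00 Y0.00 E2.0580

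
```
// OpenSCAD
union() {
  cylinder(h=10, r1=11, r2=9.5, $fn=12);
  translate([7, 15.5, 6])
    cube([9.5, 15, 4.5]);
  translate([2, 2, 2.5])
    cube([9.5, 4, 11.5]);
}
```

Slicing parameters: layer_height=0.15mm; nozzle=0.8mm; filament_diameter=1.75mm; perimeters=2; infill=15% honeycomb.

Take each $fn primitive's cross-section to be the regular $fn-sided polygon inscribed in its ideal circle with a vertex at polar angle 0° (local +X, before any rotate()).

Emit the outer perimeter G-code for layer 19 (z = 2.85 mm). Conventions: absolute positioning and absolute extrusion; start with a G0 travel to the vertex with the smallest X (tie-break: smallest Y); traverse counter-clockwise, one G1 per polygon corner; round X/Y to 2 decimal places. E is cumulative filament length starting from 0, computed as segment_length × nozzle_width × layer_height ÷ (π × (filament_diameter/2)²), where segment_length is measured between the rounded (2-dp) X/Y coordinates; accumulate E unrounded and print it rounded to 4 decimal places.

G0 X-10.57 Y0.00 Z2.85
G1 X-9.16 Y-5.29 E0.2731
G1 X-5.29 Y-9.16 E0.5462
G1 X0.00 Y-10.57 E0.8193
G1 X5.29 Y-9.16 E1.0924
G1 X9.16 Y-5.29 E1.3655
G1 X10.57 Y0.00 E1.6386
G1 X10.04 Y2.00 E1.7419
G1 X11.50 Y2.00 E1.8147
G1 X11.50 Y6.00 E2.0143
G1 X8.44 Y6.00 E2.1669
G1 X5.29 Y9.16 E2.3895
G1 X0.00 Y10.57 E2.6627
G1 X-5.29 Y9.16 E2.9358
G1 X-9.16 Y5.29 E3.2088
G1 X-10.57 Y0.00 E3.4820

At z = 2.85 mm: the cone (r1=11→r2=9.5) has section circumradius 10.572 here — a regular 12-gon; the cube at (7, 15.5) is not intersected at this z (z outside [6, 10.5]); the cube at (2, 2) (footprint 9.5×4) is included at this height; Taking the union: the regions partially overlap (shared area 29.82 mm²), so overlapping operands fuse into one piece — 1 connected region. The outline is a single polygon with 15 vertices. Extrusion per mm of travel: 0.8 × 0.15 / (π × 0.875²) = 0.049890. Accumulating E over each segment gives final E = 3.4820.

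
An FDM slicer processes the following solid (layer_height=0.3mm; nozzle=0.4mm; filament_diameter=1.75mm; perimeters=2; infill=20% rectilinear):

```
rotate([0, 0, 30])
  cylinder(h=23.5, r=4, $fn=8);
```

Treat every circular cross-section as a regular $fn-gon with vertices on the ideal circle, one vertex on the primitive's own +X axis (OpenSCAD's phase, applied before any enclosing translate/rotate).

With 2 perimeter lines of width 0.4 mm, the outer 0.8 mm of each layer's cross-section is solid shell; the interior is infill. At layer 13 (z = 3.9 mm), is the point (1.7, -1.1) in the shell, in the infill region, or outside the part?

infill

At z = 3.9 mm: the r=4 cylinder contributes a regular 8-gon of circumradius 4; (whole slice rotated 30° about Z — lengths, areas and connectivity unchanged). Overall, the cross-section is a single solid region. Undo the 30° rotation: the query point maps to (0.922, -1.803) in the un-rotated model frame. The nearest boundary edge runs (-0.00, -4.00)→(2.83, -2.83); distance from the point to it = 1.68 mm. The point is inside the cross-section and 1.68 mm from the nearest boundary — more than the 0.8 mm shell width (2 × 0.4), so it's in the infill interior.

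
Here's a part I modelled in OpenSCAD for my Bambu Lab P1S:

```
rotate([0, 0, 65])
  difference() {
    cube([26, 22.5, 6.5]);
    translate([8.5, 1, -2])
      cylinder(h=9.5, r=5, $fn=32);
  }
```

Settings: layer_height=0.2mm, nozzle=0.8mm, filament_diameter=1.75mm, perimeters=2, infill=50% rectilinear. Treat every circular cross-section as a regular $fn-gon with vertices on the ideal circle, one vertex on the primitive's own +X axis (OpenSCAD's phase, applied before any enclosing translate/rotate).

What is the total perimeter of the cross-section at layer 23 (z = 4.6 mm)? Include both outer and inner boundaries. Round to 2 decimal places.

104.90 mm

At z = 4.6 mm: the cube is present — its section is the full 26×22.5 rectangle (perimeter 97.00 mm); the r=5 cylinder at (8.5, 1) gives a regular 32-gon of circumradius 5 (constant along its height) (perimeter = 2·32·5.000·sin(180°/32) = 31.37 mm); Taking the first minus the rest: starting from the 26×22.5 cube, the r=5 cylinder at (8.5, 1) partially overlaps it — only the 48.92 mm² overlap (of its 78.04 mm²) is removed, clipping the outline — boundary = 104.90 mm; (whole slice rotated 65° about Z — lengths, areas and connectivity unchanged). Overall, the cross-section is a single solid region. Total boundary length (outer) = 104.90 mm.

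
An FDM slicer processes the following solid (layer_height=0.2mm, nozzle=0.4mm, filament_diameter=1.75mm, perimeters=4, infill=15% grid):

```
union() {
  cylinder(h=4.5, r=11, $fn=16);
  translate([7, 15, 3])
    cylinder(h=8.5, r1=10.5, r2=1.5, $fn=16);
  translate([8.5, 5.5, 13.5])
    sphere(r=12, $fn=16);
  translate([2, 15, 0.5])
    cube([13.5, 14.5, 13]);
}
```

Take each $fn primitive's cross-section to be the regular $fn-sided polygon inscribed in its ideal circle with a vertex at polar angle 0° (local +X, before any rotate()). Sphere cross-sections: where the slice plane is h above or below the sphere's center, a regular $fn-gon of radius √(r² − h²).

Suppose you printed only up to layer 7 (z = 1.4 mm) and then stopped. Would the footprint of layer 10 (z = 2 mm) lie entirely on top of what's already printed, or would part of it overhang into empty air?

part overhangs

Compare the two slices. At z = 1.4: the cylinder: section is a regular 16-gon, circumradius r=11 (area = (16/2)·11.000²·sin(360°/16) = 370.44 mm²); the cone at (7, 15) is absent (z outside [3, 11.5]); the sphere at (8.5, 5.5) does not reach this height (|z−center|=12.100 > r=12); the cube at (2, 15) is present — its section is the full 13.5×14.5 rectangle (area 195.75 mm²); Taking the union: the 2 present regions are separate (no shared area or edge), so areas and boundary lengths simply add and each stays a separate island — area = 566.19 mm². At z = 2: the r=11 cylinder contributes a regular 16-gon of circumradius 11 (area = (16/2)·11.000²·sin(360°/16) = 370.44 mm²); the cone at (7, 15) is absent (z outside [3, 11.5]); the r=12 sphere at (8.5, 5.5) contributes a regular 16-gon of circumradius √(12²−11.5²) = 3.428 (area = (16/2)·3.428²·sin(360°/16) = 35.97 mm²); the 13.5×14.5 cube at (2, 15) contributes its full rectangle (area 195.75 mm²); Merging all regions: the regions partially overlap — summed areas 602.16 mm² minus the doubly-counted overlap 21.84 mm² gives 580.32 mm² — area = 580.32 mm². Checking containment: at z = 2 the cross-section extends beyond the z = 1.4 cross-section by about 14.13 mm².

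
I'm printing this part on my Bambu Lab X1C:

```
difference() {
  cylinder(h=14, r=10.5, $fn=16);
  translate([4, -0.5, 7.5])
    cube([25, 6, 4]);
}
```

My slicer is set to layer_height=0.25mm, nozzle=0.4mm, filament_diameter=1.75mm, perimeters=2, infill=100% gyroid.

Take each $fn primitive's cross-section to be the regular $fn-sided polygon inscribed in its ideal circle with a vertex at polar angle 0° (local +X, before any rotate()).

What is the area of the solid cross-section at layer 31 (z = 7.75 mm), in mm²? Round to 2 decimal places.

At z = 7.75 mm: the r=10.5 cylinder gives a regular 16-gon of circumradius 10.5 (constant along its height) (area = (16/2)·10.500²·sin(360°/16) = 337.53 mm²); the cube at (4, -0.5) (footprint 25×6) is included at this height (area 150.00 mm²); Subtracting the remaining from the first: starting from the r=10.5 cylinder (337.53 mm²), the 25×6 cube at (4, -0.5) partially overlaps it — only the 35.45 mm² overlap (of its 150.00 mm²) is removed, clipping the outline — area = 302.08 mm². Overall, the cross-section is a single solid region. Net area = 302.08 mm².

302.08 mm²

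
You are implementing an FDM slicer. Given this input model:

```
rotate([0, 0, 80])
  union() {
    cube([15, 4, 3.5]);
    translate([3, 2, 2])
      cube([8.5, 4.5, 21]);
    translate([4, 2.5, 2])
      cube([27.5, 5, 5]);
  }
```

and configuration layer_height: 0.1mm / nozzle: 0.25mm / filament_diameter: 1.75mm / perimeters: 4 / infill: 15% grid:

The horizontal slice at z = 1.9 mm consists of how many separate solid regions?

1

At z = 1.9 mm: the cube is present — its section is the full 15×4 rectangle; the cube at (3, 2) does not reach this height (z outside [2, 23]); the cube at (4, 2.5) is absent (z outside [2, 7]); Combining (union): only the 15×4 cube is present, so the union is just that shape — 1 connected region; (whole slice rotated 80° about Z — lengths, areas and connectivity unchanged). The result has 1 disconnected region.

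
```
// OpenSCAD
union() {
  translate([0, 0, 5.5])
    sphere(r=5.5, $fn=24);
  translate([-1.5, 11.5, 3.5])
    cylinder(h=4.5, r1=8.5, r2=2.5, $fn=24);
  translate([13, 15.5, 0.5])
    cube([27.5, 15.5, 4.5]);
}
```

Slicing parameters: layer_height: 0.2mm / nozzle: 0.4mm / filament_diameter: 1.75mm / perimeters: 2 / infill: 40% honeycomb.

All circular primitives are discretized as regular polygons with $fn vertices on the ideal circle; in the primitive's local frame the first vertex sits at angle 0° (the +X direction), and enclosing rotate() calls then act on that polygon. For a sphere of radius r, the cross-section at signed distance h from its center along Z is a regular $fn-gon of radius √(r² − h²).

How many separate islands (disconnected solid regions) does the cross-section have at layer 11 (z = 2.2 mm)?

2

At z = 2.2 mm: the r=5.5 sphere slices to a regular 24-gon of circumradius 4.400 (√(r²−h²) with h=3.3 from center); the cone at (-1.5, 11.5) is absent (z outside [3.5, 8]); the 27.5×15.5 cube at (13, 15.5) contributes its full rectangle; Merging all regions: the 2 present regions are separate (no shared area or edge), so areas and boundary lengths simply add and each stays a separate island — 2 connected regions. Overall, the cross-section has 2 separate islands. Island count = 2.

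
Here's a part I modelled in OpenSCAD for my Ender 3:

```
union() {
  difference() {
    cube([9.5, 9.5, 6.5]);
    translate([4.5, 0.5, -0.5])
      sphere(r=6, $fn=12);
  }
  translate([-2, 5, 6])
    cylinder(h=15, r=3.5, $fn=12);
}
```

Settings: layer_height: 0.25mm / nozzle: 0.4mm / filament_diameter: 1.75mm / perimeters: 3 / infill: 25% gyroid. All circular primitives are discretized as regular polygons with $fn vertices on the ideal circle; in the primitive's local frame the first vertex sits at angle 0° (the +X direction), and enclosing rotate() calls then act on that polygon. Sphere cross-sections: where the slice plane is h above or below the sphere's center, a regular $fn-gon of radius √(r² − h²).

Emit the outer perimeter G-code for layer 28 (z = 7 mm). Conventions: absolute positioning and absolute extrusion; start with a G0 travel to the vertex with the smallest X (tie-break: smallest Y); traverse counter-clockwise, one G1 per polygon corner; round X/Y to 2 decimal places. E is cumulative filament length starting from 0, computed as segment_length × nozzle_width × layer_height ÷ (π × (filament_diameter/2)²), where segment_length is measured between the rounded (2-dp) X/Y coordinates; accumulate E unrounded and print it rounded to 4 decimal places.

G0 X-5.50 Y5.00 Z7.00
G1 X-5.03 Y3.25 E0.0753
G1 X-3.75 Y1.97 E0.1506
G1 X-2.00 Y1.50 E0.2259
G1 X-0.25 Y1.97 E0.3013
G1 X1.03 Y3.25 E0.3765
G1 X1.50 Y5.00 E0.4519
G1 X1.03 Y6.75 E0.5272
G1 X-0.25 Y8.03 E0.6025
G1 X-2.00 Y8.50 E0.6778
G1 X-3.75 Y8.03 E0.7531
G1 X-5.03 Y6.75 E0.8284
G1 X-5.50 Y5.00 E0.9037

At z = 7 mm: the cube does not reach this height (z outside [0, 6.5]); the sphere at (4.5, 0.5) does not reach this height (|z−center|=7.500 > r=6); Taking the first minus the rest: the first operand is absent here, so nothing remains; the r=3.5 cylinder at (-2, 5) gives a regular 12-gon of circumradius 3.5 (constant along its height); Combining (union): only the r=3.5 cylinder at (-2, 5) is present, so the union is just that shape — 1 connected region. The outline is a single polygon with 12 vertices. Extrusion per mm of travel: 0.4 × 0.25 / (π × 0.875²) = 0.041575. Accumulating E over each segment gives final E = 0.9037.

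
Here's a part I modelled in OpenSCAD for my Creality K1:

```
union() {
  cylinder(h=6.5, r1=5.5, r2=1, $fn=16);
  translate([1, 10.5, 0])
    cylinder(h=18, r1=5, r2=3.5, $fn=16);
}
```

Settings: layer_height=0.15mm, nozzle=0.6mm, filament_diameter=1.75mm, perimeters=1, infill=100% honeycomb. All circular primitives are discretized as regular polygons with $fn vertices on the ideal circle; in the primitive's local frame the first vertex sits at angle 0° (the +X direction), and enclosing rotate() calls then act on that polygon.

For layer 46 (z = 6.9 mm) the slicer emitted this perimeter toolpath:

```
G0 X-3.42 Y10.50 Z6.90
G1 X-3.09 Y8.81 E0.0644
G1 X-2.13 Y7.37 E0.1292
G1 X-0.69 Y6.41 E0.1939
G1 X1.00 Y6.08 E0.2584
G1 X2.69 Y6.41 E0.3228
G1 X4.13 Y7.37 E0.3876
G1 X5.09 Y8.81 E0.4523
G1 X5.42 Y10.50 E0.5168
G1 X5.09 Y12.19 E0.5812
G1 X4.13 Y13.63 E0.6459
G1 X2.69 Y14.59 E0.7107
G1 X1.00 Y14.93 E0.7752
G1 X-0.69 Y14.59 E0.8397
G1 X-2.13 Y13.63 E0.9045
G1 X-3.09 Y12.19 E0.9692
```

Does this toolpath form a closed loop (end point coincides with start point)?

Start point (G0): (-3.42, 10.50). End point (last G1): the path does not return to the start — open.

no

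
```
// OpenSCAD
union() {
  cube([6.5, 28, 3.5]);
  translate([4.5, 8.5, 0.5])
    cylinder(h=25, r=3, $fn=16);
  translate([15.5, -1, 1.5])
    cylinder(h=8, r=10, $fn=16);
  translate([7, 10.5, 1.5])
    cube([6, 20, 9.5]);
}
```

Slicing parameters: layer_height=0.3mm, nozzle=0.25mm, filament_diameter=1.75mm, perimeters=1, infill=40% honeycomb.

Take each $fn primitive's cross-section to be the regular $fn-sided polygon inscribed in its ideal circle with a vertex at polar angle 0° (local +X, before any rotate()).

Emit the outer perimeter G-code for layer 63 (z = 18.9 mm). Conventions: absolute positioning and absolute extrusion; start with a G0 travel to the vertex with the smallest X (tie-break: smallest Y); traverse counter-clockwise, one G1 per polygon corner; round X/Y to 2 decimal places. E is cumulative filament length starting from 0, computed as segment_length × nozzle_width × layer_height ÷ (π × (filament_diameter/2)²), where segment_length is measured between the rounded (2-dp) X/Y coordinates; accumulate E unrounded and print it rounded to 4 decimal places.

At z = 18.9 mm: the cube does not reach this height (z outside [0, 3.5]); the r=3 cylinder at (4.5, 8.5) gives a regular 16-gon of circumradius 3 (constant along its height); the cylinder at (15.5, -1) is absent (z outside [1.5, 9.5]); the cube at (7, 10.5) is not intersected at this z (z outside [1.5, 11]); Merging all regions: only the r=3 cylinder at (4.5, 8.5) is present, so the union is just that shape — 1 connected region. The outline is a single polygon with 16 vertices. Extrusion per mm of travel: 0.25 × 0.3 / (π × 0.875²) = 0.031181. Accumulating E over each segment gives final E = 0.5838.

G0 X1.50 Y8.50 Z18.90
G1 X1.73 Y7.35 E0.0366
G1 X2.38 Y6.38 E0.0730
G1 X3.35 Y5.73 E0.1094
G1 X4.50 Y5.50 E0.1460
G1 X5.65 Y5.73 E0.1825
G1 X6.62 Y6.38 E0.2189
G1 X7.27 Y7.35 E0.2553
G1 X7.50 Y8.50 E0.2919
G1 X7.27 Y9.65 E0.3285
G1 X6.62 Y10.62 E0.3649
G1 X5.65 Y11.27 E0.4013
G1 X4.50 Y11.50 E0.4379
G1 X3.35 Y11.27 E0.4744
G1 X2.38 Y10.62 E0.5108
G1 X1.73 Y9.65 E0.5473
G1 X1.50 Y8.50 E0.5838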